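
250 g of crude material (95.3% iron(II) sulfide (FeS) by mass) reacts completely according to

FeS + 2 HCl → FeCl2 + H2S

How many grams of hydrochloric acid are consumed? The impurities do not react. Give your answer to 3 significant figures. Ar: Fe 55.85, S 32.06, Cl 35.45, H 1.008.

198 g

Mass of pure FeS = 250 g × 0.953 = 238.2 g.
M(FeS) = 55.85 + 32.06 = 87.91 g/mol.
M(HCl) = 1.008 + 35.45 = 36.458 g/mol.
n(FeS) = 238.2 g / 87.91 g/mol = 2.710 mol.
From the equation the FeS:HCl mole ratio is 1:2, so n(HCl) = 2.710 × 2/1 = 5.420 mol.
Mass of HCl = 5.420 mol × 36.458 g/mol = 197.6 g.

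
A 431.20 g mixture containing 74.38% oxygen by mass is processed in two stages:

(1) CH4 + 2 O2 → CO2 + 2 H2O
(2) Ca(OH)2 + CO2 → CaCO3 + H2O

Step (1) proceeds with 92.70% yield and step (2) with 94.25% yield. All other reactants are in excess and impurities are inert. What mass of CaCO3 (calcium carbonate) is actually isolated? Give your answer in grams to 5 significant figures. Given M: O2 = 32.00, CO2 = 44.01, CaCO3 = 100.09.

Pure O2 = 431.20 × 0.7438 = 320.727 g.
n(O2) = 320.727 / 32.00 = 10.0227 mol.
Step 1 (O2:CO2 = 2:1): theoretical n(CO2) = 5.01135 mol; at 92.70% yield, n(CO2) = 4.64552 mol.
Step 2 (CO2:CaCO3 = 1:1): theoretical n(CaCO3) = 4.64552 mol, so theoretical mass = 4.64552 × 100.09 = 464.970 g.
At 94.25% yield, actual mass of CaCO3 = 464.970 × 0.9425 = 438.235 g.

438.23 g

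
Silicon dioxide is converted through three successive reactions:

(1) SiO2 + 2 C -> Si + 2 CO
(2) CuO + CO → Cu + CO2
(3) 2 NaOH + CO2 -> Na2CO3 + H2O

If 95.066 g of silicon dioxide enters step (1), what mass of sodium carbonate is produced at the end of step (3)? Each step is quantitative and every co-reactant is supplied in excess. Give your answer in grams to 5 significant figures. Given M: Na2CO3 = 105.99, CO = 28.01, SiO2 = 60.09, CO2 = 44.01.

335.37 g

n(SiO2) = 95.066 / 60.09 = 1.58206 mol.
Reaction (1): SiO2→CO ratio 1:2 ⇒ n(CO) = 3.16412 mol.
Reaction (2): CO→CO2 ratio 1:1 ⇒ n(CO2) = 3.16412 mol.
Reaction (3): CO2→Na2CO3 ratio 1:1 ⇒ n(Na2CO3) = 3.16412 mol.
Mass of Na2CO3 = 3.16412 × 105.99 = 335.365 g.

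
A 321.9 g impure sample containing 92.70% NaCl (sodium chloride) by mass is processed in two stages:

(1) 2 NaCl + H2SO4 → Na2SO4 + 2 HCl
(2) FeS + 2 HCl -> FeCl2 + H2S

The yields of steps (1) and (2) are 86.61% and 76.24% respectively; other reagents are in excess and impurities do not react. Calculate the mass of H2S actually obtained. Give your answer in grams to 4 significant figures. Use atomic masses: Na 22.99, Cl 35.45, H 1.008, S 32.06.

57.45 g

Pure NaCl = 321.9 × 0.9270 = 298.40 g.
M(NaCl) = 22.99 + 35.45 = 58.44 g/mol.
M(H2S) = 2(1.008) + 32.06 = 34.076 g/mol.
n(NaCl) = 298.40 / 58.44 = 5.1061 mol.
Step 1 (NaCl:HCl = 2:2): theoretical n(HCl) = 5.1061 mol; at 86.61% yield, n(HCl) = 4.4224 mol.
Step 2 (HCl:H2S = 2:1): theoretical n(H2S) = 2.2112 mol, so theoretical mass = 2.2112 × 34.076 = 75.349 g.
At 76.24% yield, actual mass of H2S = 75.349 × 0.7624 = 57.446 g.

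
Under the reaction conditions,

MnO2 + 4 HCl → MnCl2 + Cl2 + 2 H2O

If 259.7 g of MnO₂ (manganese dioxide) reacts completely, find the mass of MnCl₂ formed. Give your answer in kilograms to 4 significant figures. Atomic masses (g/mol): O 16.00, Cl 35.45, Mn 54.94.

0.3759 kg

M(MnO2) = 54.94 + 2(16.00) = 86.94 g/mol.
M(MnCl2) = 54.94 + 2(35.45) = 125.84 g/mol.
n(MnO2) = 259.70 g / 86.94 g/mol = 2.9871 mol.
From the equation the MnO2:MnCl2 mole ratio is 1:1, so n(MnCl2) = 2.9871 × 1/1 = 2.9871 mol.
Mass of MnCl2 = 2.9871 mol × 125.84 g/mol = 375.90 g.
Converting to kg: 375.90 g = 0.3759 kg.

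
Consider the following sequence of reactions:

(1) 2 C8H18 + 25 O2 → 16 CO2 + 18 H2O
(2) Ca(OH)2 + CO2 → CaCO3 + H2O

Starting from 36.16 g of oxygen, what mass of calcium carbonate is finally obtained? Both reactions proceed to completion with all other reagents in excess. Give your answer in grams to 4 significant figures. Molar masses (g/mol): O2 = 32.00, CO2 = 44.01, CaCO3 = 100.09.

72.39 g

n(O2) = 36.160 / 32.00 = 1.1300 mol.
Step 1 gives a 25:16 ratio of O2 to CO2, so n(CO2) = 0.72320 mol.
In step 2 the CO2:CaCO3 ratio is 1:1, so n(CaCO3) = 0.72320 mol.
Mass of CaCO3 = 0.72320 × 100.09 = 72.385 g.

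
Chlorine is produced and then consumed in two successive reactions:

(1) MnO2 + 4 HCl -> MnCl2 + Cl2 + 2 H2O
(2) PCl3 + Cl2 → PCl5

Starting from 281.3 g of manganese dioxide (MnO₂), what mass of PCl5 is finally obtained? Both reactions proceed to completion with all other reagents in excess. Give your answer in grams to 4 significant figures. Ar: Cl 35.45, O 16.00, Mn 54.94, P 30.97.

673.7 g

M(MnO2) = 54.94 + 2(16.00) = 86.94 g/mol.
M(PCl5) = 30.97 + 5(35.45) = 208.22 g/mol.
n(MnO2) = 281.30 / 86.94 = 3.2356 mol.
Step 1 gives a 1:1 ratio of MnO2 to Cl2, so n(Cl2) = 3.2356 mol.
In step 2 the Cl2:PCl5 ratio is 1:1, so n(PCl5) = 3.2356 mol.
Mass of PCl5 = 3.2356 × 208.22 = 673.71 g.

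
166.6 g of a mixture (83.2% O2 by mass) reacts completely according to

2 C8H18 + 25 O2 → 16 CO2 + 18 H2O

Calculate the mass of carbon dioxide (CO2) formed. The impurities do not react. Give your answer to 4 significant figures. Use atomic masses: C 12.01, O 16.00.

122.0 g

Mass of pure O2 = 166.6 g × 0.832 = 138.61 g.
M(O2) = 2(16.00) = 32.00 g/mol.
M(CO2) = 12.01 + 2(16.00) = 44.01 g/mol.
n(O2) = 138.61 g / 32.00 g/mol = 4.3316 mol.
From the equation the O2:CO2 mole ratio is 25:16, so n(CO2) = 4.3316 × 16/25 = 2.7722 mol.
Mass of CO2 = 2.7722 mol × 44.01 g/mol = 122.01 g.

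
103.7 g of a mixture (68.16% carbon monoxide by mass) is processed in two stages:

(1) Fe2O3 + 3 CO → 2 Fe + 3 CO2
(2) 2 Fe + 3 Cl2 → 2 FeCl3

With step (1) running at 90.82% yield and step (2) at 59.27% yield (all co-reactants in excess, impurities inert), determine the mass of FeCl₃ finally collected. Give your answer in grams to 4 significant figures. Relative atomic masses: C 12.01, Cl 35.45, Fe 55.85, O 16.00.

146.9 g

Pure CO = 103.7 × 0.6816 = 70.682 g.
M(CO) = 12.01 + 16.00 = 28.01 g/mol.
M(FeCl3) = 55.85 + 3(35.45) = 162.20 g/mol.
n(CO) = 70.682 / 28.01 = 2.5235 mol.
Step 1 (CO:Fe = 3:2): theoretical n(Fe) = 1.6823 mol; at 90.82% yield, n(Fe) = 1.5279 mol.
Step 2 (Fe:FeCl3 = 2:2): theoretical n(FeCl3) = 1.5279 mol, so theoretical mass = 1.5279 × 162.20 = 247.82 g.
At 59.27% yield, actual mass of FeCl3 = 247.82 × 0.5927 = 146.88 g.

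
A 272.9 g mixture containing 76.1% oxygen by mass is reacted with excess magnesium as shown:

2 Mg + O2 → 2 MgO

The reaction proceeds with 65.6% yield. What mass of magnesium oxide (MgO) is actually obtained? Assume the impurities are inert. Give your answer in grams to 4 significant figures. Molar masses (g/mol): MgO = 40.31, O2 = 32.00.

Pure O2 available = 272.9 g × 0.761 = 207.68 g.
n(O2) = 207.68 g / 32.00 g/mol = 6.4899 mol.
From the equation the O2:MgO mole ratio is 1:2, so n(MgO) = 6.4899 × 2/1 = 12.980 mol.
Mass of MgO = 12.980 mol × 40.31 g/mol = 523.22 g.
Actual mass collected = 523.22 g × 0.656 = 343.23 g.

343.2 g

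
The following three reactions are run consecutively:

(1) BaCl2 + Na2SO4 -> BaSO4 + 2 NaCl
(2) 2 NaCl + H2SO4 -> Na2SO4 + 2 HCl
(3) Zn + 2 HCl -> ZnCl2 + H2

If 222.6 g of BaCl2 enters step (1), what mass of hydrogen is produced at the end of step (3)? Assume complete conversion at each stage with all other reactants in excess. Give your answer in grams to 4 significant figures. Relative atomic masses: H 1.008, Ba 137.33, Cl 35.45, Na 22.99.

2.155 g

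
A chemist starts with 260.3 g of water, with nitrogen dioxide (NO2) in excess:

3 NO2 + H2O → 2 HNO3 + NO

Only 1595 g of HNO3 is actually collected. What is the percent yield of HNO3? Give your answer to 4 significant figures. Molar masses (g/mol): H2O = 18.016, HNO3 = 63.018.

n(H2O) = 260.30 g / 18.016 g/mol = 14.448 mol.
From the equation the H2O:HNO3 mole ratio is 1:2, so n(HNO3) = 14.448 × 2/1 = 28.897 mol.
Mass of HNO3 = 28.897 mol × 63.018 g/mol = 1821.0 g.
This is the theoretical yield. Percent yield = 1595 g / 1821.0 g × 100% = 87.589%.

87.59 %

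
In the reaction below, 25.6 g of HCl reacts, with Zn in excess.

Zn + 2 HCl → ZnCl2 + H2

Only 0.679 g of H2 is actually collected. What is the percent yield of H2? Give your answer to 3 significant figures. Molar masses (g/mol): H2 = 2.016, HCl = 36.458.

n(HCl) = 25.60 g / 36.458 g/mol = 0.7022 mol.
From the equation the HCl:H2 mole ratio is 2:1, so n(H2) = 0.7022 × 1/2 = 0.3511 mol.
Mass of H2 = 0.3511 mol × 2.016 g/mol = 0.7078 g.
This is the theoretical yield. Percent yield = 0.679 g / 0.7078 g × 100% = 95.93%.

95.9 %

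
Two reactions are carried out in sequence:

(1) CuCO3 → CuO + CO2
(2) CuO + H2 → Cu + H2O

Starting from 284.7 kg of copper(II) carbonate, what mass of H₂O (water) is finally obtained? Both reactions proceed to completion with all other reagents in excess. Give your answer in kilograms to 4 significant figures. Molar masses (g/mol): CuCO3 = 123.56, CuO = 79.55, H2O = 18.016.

41.51 kg

284.7 kg = 284700 g.
n(CuCO3) = 284700 / 123.56 = 2304.1 mol.
Step 1 gives a 1:1 ratio of CuCO3 to CuO, so n(CuO) = 2304.1 mol.
In step 2 the CuO:H2O ratio is 1:1, so n(H2O) = 2304.1 mol.
Mass of H2O = 2304.1 × 18.016 = 41511 g = 41.51 kg.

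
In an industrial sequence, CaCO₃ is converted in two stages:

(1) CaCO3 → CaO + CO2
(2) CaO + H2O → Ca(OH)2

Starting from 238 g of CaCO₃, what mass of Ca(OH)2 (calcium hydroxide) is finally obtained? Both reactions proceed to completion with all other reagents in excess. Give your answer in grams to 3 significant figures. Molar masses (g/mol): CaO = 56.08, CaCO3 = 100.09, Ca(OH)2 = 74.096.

176 g

n(CaCO3) = 238.0 / 100.09 = 2.378 mol.
Step 1 gives a 1:1 ratio of CaCO3 to CaO, so n(CaO) = 2.378 mol.
In step 2 the CaO:Ca(OH)2 ratio is 1:1, so n(Ca(OH)2) = 2.378 mol.
Mass of Ca(OH)2 = 2.378 × 74.096 = 176.2 g.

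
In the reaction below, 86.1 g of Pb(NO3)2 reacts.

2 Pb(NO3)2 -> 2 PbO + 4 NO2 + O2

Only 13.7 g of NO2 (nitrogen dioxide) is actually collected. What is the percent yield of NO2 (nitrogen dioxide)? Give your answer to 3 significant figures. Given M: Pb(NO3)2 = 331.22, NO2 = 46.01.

57.3 %

n(Pb(NO3)2) = 86.10 g / 331.22 g/mol = 0.2599 mol.
From the equation the Pb(NO3)2:NO2 mole ratio is 2:4, so n(NO2) = 0.2599 × 4/2 = 0.5199 mol.
Mass of NO2 = 0.5199 mol × 46.01 g/mol = 23.92 g.
This is the theoretical yield. Percent yield = 13.7 g / 23.92 g × 100% = 57.27%.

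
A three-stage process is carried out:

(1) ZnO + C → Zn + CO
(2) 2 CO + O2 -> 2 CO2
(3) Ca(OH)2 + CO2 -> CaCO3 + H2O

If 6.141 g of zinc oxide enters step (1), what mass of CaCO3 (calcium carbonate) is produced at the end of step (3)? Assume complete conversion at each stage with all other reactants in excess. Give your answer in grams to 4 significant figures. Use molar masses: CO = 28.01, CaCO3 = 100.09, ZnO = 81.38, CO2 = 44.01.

n(ZnO) = 6.141 / 81.38 = 0.075461 mol.
Reaction (1): ZnO→CO ratio 1:1 ⇒ n(CO) = 0.075461 mol.
Reaction (2): CO→CO2 ratio 2:2 ⇒ n(CO2) = 0.075461 mol.
Reaction (3): CO2→CaCO3 ratio 1:1 ⇒ n(CaCO3) = 0.075461 mol.
Mass of CaCO3 = 0.075461 × 100.09 = 7.5529 g.

7.553 g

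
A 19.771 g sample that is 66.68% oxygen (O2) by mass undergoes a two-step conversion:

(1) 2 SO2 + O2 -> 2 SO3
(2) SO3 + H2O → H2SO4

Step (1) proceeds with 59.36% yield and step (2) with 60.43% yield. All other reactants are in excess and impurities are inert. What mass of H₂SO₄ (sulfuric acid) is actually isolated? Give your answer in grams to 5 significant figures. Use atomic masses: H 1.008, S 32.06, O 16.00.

Pure O2 = 19.771 × 0.6668 = 13.1833 g.
M(O2) = 2(16.00) = 32.00 g/mol.
M(H2SO4) = 2(1.008) + 32.06 + 4(16.00) = 98.076 g/mol.
n(O2) = 13.1833 / 32.00 = 0.411978 mol.
Step 1 (O2:SO3 = 1:2): theoretical n(SO3) = 0.823956 mol; at 59.36% yield, n(SO3) = 0.489101 mol.
Step 2 (SO3:H2SO4 = 1:1): theoretical n(H2SO4) = 0.489101 mol, so theoretical mass = 0.489101 × 98.076 = 47.9690 g.
At 60.43% yield, actual mass of H2SO4 = 47.9690 × 0.6043 = 28.9877 g.

28.988 g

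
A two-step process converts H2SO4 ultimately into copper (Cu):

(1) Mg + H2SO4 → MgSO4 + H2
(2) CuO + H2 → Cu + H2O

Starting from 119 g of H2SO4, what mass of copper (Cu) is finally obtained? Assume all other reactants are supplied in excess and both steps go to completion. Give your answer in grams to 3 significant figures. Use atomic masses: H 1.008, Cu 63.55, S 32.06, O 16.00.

M(H2SO4) = 2(1.008) + 32.06 + 4(16.00) = 98.076 g/mol.
M(Cu) = 63.55 g/mol.
n(H2SO4) = 119.0 / 98.076 = 1.213 mol.
Step 1 gives a 1:1 ratio of H2SO4 to H2, so n(H2) = 1.213 mol.
In step 2 the H2:Cu ratio is 1:1, so n(Cu) = 1.213 mol.
Mass of Cu = 1.213 × 63.55 = 77.11 g.

77.1 g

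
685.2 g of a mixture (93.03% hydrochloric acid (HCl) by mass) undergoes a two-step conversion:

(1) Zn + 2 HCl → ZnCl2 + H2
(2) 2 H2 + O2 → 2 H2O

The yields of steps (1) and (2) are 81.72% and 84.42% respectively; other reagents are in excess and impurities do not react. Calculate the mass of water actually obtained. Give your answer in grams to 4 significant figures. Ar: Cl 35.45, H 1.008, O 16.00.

Pure HCl = 685.2 × 0.9303 = 637.44 g.
M(HCl) = 1.008 + 35.45 = 36.458 g/mol.
M(H2O) = 2(1.008) + 16.00 = 18.016 g/mol.
n(HCl) = 637.44 / 36.458 = 17.484 mol.
Step 1 (HCl:H2 = 2:1): theoretical n(H2) = 8.7421 mol; at 81.72% yield, n(H2) = 7.1441 mol.
Step 2 (H2:H2O = 2:2): theoretical n(H2O) = 7.1441 mol, so theoretical mass = 7.1441 × 18.016 = 128.71 g.
At 84.42% yield, actual mass of H2O = 128.71 × 0.8442 = 108.65 g.

108.7 g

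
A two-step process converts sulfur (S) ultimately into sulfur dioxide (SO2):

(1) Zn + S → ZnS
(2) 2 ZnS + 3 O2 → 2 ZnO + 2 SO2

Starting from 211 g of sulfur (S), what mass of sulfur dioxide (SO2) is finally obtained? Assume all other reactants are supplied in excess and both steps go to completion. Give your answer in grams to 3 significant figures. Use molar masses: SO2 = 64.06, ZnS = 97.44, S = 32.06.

n(S) = 211.0 / 32.06 = 6.581 mol.
Step 1 gives a 1:1 ratio of S to ZnS, so n(ZnS) = 6.581 mol.
In step 2 the ZnS:SO2 ratio is 2:2, so n(SO2) = 6.581 mol.
Mass of SO2 = 6.581 × 64.06 = 421.6 g.

422 g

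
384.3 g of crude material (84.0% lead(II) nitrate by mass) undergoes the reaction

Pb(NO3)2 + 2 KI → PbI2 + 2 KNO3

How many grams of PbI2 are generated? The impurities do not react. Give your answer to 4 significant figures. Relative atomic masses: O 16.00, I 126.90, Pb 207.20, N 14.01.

Mass of pure Pb(NO3)2 = 384.3 g × 0.840 = 322.81 g.
M(Pb(NO3)2) = 207.20 + 2(14.01) + 6(16.00) = 331.22 g/mol.
M(PbI2) = 207.20 + 2(126.90) = 461.00 g/mol.
n(Pb(NO3)2) = 322.81 g / 331.22 g/mol = 0.97462 mol.
From the equation the Pb(NO3)2:PbI2 mole ratio is 1:1, so n(PbI2) = 0.97462 × 1/1 = 0.97462 mol.
Mass of PbI2 = 0.97462 mol × 461.00 g/mol = 449.30 g.

449.3 g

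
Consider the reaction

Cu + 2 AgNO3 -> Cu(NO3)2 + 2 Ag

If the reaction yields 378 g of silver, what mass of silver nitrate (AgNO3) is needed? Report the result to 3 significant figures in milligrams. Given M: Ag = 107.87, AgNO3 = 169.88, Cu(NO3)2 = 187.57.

n(Ag) = 378.0 g / 107.87 g/mol = 3.504 mol.
From the equation the Ag:AgNO3 mole ratio is 2:2, so n(AgNO3) = 3.504 × 2/2 = 3.504 mol.
Mass of AgNO3 = 3.504 mol × 169.88 g/mol = 595.3 g.
Converting to mg: 595.3 g = 595000 mg.

595000 mg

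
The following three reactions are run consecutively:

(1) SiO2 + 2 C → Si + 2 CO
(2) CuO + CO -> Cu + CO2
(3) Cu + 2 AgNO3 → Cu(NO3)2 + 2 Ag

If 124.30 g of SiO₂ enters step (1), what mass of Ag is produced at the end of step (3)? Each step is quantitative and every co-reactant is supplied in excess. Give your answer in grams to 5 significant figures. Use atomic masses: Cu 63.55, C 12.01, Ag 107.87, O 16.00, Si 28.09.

M(SiO2) = 28.09 + 2(16.00) = 60.09 g/mol.
M(Ag) = 107.87 g/mol.
n(SiO2) = 124.30 / 60.09 = 2.06856 mol.
Reaction (1): SiO2→CO ratio 1:2 ⇒ n(CO) = 4.13713 mol.
Reaction (2): CO→Cu ratio 1:1 ⇒ n(Cu) = 4.13713 mol.
Reaction (3): Cu→Ag ratio 1:2 ⇒ n(Ag) = 8.27426 mol.
Mass of Ag = 8.27426 × 107.87 = 892.544 g.

892.54 g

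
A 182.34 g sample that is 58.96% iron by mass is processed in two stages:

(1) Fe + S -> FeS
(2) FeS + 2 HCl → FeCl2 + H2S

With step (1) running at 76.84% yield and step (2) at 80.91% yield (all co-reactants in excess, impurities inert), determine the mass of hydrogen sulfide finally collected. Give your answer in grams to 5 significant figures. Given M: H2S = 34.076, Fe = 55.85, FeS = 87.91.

40.781 g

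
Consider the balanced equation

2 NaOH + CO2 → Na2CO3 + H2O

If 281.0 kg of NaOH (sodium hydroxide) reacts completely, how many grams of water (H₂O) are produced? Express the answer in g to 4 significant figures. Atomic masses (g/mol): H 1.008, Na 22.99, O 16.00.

63280 g

M(NaOH) = 22.99 + 16.00 + 1.008 = 39.998 g/mol.
M(H2O) = 2(1.008) + 16.00 = 18.016 g/mol.
Convert: 281.0 kg = 281000 g.
n(NaOH) = 281000 g / 39.998 g/mol = 7025.4 mol.
From the equation the NaOH:H2O mole ratio is 2:1, so n(H2O) = 7025.4 × 1/2 = 3512.7 mol.
Mass of H2O = 3512.7 mol × 18.016 g/mol = 63284 g.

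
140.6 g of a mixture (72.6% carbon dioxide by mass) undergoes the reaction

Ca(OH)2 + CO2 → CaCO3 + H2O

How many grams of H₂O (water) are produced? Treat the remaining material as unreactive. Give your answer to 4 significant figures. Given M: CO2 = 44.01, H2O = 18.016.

41.79 g

Mass of pure CO2 = 140.6 g × 0.726 = 102.08 g.
n(CO2) = 102.08 g / 44.01 g/mol = 2.3194 mol.
From the equation the CO2:H2O mole ratio is 1:1, so n(H2O) = 2.3194 × 1/1 = 2.3194 mol.
Mass of H2O = 2.3194 mol × 18.016 g/mol = 41.786 g.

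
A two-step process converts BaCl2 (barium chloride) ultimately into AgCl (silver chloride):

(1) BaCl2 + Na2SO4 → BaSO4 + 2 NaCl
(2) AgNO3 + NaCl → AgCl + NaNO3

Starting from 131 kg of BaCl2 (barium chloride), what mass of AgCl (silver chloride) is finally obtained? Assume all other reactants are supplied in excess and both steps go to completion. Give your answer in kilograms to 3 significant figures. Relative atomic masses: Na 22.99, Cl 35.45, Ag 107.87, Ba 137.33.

M(BaCl2) = 137.33 + 2(35.45) = 208.23 g/mol.
M(AgCl) = 107.87 + 35.45 = 143.32 g/mol.
131 kg = 131000 g.
n(BaCl2) = 131000 / 208.23 = 629.1 mol.
Step 1 gives a 1:2 ratio of BaCl2 to NaCl, so n(NaCl) = 1258 mol.
In step 2 the NaCl:AgCl ratio is 1:1, so n(AgCl) = 1258 mol.
Mass of AgCl = 1258 × 143.32 = 180300 g = 180 kg.

180 kg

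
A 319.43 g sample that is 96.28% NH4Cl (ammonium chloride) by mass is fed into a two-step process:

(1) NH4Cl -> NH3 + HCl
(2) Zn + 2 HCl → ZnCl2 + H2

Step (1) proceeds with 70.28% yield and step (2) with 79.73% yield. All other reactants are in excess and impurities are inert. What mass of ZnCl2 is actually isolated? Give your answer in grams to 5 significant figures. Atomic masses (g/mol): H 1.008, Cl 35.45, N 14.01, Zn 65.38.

219.52 g

Pure NH4Cl = 319.43 × 0.9628 = 307.547 g.
M(NH4Cl) = 14.01 + 4(1.008) + 35.45 = 53.492 g/mol.
M(ZnCl2) = 65.38 + 2(35.45) = 136.28 g/mol.
n(NH4Cl) = 307.547 / 53.492 = 5.74941 mol.
Step 1 (NH4Cl:HCl = 1:1): theoretical n(HCl) = 5.74941 mol; at 70.28% yield, n(HCl) = 4.04068 mol.
Step 2 (HCl:ZnCl2 = 2:1): theoretical n(ZnCl2) = 2.02034 mol, so theoretical mass = 2.02034 × 136.28 = 275.332 g.
At 79.73% yield, actual mass of ZnCl2 = 275.332 × 0.7973 = 219.522 g.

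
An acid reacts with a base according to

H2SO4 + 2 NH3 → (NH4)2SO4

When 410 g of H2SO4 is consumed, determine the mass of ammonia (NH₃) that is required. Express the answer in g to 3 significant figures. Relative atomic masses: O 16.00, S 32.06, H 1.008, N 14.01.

M(H2SO4) = 2(1.008) + 32.06 + 4(16.00) = 98.076 g/mol.
M(NH3) = 14.01 + 3(1.008) = 17.034 g/mol.
n(H2SO4) = 410.0 g / 98.076 g/mol = 4.180 mol.
From the equation the H2SO4:NH3 mole ratio is 1:2, so n(NH3) = 4.180 × 2/1 = 8.361 mol.
Mass of NH3 = 8.361 mol × 17.034 g/mol = 142.4 g.

142 g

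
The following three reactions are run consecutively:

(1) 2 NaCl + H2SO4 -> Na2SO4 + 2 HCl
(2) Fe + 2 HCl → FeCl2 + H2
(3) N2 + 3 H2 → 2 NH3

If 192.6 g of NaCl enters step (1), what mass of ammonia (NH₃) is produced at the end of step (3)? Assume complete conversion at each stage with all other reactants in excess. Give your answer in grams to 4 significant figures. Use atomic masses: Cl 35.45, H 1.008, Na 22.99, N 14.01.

18.71 g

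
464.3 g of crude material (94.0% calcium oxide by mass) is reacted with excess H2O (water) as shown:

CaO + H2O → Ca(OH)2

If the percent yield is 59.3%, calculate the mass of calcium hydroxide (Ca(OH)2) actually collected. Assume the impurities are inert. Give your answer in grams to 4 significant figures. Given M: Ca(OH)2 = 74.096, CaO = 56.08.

342.0 g

Pure CaO available = 464.3 g × 0.940 = 436.44 g.
n(CaO) = 436.44 g / 56.08 g/mol = 7.7825 mol.
From the equation the CaO:Ca(OH)2 mole ratio is 1:1, so n(Ca(OH)2) = 7.7825 × 1/1 = 7.7825 mol.
Mass of Ca(OH)2 = 7.7825 mol × 74.096 g/mol = 576.65 g.
Actual mass collected = 576.65 g × 0.593 = 341.95 g.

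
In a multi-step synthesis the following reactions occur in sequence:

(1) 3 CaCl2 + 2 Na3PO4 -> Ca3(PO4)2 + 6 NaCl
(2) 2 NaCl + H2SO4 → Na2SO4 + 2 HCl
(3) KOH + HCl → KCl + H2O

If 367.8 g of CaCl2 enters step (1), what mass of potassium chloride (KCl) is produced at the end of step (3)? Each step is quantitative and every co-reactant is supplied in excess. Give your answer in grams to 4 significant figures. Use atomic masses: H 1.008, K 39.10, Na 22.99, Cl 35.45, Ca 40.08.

494.1 g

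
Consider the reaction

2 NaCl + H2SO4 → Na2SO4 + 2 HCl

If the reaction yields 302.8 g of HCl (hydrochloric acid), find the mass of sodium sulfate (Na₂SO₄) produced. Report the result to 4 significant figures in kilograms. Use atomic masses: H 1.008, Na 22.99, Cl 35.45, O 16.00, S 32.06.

0.5899 kg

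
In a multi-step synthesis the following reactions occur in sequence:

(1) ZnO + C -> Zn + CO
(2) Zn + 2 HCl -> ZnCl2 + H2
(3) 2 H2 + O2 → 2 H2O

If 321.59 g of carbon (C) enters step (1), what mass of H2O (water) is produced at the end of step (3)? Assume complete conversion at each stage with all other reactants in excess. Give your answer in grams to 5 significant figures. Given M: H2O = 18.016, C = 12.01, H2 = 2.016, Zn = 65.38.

n(C) = 321.59 / 12.01 = 26.7769 mol.
Reaction (1): C→Zn ratio 1:1 ⇒ n(Zn) = 26.7769 mol.
Reaction (2): Zn→H2 ratio 1:1 ⇒ n(H2) = 26.7769 mol.
Reaction (3): H2→H2O ratio 2:2 ⇒ n(H2O) = 26.7769 mol.
Mass of H2O = 26.7769 × 18.016 = 482.412 g.

482.41 g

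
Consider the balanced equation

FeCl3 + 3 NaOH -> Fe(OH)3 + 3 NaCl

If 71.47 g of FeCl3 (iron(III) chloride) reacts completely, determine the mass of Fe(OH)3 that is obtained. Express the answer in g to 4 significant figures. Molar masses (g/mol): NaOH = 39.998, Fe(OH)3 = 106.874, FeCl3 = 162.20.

47.09 g

n(FeCl3) = 71.470 g / 162.20 g/mol = 0.44063 mol.
From the equation the FeCl3:Fe(OH)3 mole ratio is 1:1, so n(Fe(OH)3) = 0.44063 × 1/1 = 0.44063 mol.
Mass of Fe(OH)3 = 0.44063 mol × 106.874 g/mol = 47.092 g.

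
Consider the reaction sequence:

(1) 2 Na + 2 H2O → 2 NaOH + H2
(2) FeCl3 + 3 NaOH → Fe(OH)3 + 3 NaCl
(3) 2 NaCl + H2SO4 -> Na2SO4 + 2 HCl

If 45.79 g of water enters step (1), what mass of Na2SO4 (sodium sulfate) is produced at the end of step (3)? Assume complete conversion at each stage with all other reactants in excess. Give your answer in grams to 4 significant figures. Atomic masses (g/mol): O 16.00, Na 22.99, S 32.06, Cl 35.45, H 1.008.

M(H2O) = 2(1.008) + 16.00 = 18.016 g/mol.
M(Na2SO4) = 2(22.99) + 32.06 + 4(16.00) = 142.04 g/mol.
n(H2O) = 45.79 / 18.016 = 2.5416 mol.
Reaction (1): H2O→NaOH ratio 2:2 ⇒ n(NaOH) = 2.5416 mol.
Reaction (2): NaOH→NaCl ratio 3:3 ⇒ n(NaCl) = 2.5416 mol.
Reaction (3): NaCl→Na2SO4 ratio 2:1 ⇒ n(Na2SO4) = 1.2708 mol.
Mass of Na2SO4 = 1.2708 × 142.04 = 180.51 g.

180.5 g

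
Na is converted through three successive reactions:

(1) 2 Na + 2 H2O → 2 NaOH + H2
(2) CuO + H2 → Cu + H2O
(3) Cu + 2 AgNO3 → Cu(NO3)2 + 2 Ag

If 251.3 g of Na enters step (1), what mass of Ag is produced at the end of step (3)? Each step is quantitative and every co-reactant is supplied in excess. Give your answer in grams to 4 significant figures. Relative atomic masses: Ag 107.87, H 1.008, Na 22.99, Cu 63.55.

1179 g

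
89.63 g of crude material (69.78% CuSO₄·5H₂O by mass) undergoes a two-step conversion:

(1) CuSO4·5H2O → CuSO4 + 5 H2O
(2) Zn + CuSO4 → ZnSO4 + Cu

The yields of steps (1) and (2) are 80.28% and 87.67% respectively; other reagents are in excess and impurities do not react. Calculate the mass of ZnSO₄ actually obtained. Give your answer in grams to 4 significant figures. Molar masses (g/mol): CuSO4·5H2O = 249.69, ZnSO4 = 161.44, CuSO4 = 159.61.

Pure CuSO4·5H2O = 89.63 × 0.6978 = 62.544 g.
n(CuSO4·5H2O) = 62.544 / 249.69 = 0.25049 mol.
Step 1 (CuSO4·5H2O:CuSO4 = 1:1): theoretical n(CuSO4) = 0.25049 mol; at 80.28% yield, n(CuSO4) = 0.20109 mol.
Step 2 (CuSO4:ZnSO4 = 1:1): theoretical n(ZnSO4) = 0.20109 mol, so theoretical mass = 0.20109 × 161.44 = 32.464 g.
At 87.67% yield, actual mass of ZnSO4 = 32.464 × 0.8767 = 28.461 g.

28.46 g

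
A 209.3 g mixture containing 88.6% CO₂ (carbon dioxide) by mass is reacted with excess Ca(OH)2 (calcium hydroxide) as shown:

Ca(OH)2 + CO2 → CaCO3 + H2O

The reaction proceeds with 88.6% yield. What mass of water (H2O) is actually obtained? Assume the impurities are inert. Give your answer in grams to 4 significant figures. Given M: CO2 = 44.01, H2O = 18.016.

67.26 g

Pure CO2 available = 209.3 g × 0.886 = 185.44 g.
n(CO2) = 185.44 g / 44.01 g/mol = 4.2136 mol.
From the equation the CO2:H2O mole ratio is 1:1, so n(H2O) = 4.2136 × 1/1 = 4.2136 mol.
Mass of H2O = 4.2136 mol × 18.016 g/mol = 75.912 g.
Actual mass collected = 75.912 g × 0.886 = 67.258 g.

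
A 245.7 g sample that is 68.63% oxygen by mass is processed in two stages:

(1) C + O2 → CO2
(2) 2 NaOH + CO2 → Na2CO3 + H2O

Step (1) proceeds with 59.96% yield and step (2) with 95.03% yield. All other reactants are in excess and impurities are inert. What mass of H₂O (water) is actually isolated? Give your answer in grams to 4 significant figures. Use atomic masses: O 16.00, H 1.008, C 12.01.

54.09 g

Pure O2 = 245.7 × 0.6863 = 168.62 g.
M(O2) = 2(16.00) = 32.00 g/mol.
M(H2O) = 2(1.008) + 16.00 = 18.016 g/mol.
n(O2) = 168.62 / 32.00 = 5.2695 mol.
Step 1 (O2:CO2 = 1:1): theoretical n(CO2) = 5.2695 mol; at 59.96% yield, n(CO2) = 3.1596 mol.
Step 2 (CO2:H2O = 1:1): theoretical n(H2O) = 3.1596 mol, so theoretical mass = 3.1596 × 18.016 = 56.923 g.
At 95.03% yield, actual mass of H2O = 56.923 × 0.9503 = 54.094 g.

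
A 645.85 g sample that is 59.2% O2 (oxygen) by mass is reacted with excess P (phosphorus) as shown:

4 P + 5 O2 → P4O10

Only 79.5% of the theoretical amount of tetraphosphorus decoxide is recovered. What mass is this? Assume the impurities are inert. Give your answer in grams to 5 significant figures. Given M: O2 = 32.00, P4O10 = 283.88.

Pure O2 available = 645.85 g × 0.592 = 382.343 g.
n(O2) = 382.343 g / 32.00 g/mol = 11.9482 mol.
From the equation the O2:P4O10 mole ratio is 5:1, so n(P4O10) = 11.9482 × 1/5 = 2.38965 mol.
Mass of P4O10 = 2.38965 mol × 283.88 g/mol = 678.372 g.
Actual mass collected = 678.372 g × 0.795 = 539.306 g.

539.31 g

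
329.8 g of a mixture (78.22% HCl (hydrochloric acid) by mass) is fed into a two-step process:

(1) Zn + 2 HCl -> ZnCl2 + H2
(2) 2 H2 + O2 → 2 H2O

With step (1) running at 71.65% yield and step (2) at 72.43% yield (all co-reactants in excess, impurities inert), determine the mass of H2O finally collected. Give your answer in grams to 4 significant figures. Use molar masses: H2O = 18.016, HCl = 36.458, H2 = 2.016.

33.08 g

Pure HCl = 329.8 × 0.7822 = 257.97 g.
n(HCl) = 257.97 / 36.458 = 7.0758 mol.
Step 1 (HCl:H2 = 2:1): theoretical n(H2) = 3.5379 mol; at 71.65% yield, n(H2) = 2.5349 mol.
Step 2 (H2:H2O = 2:2): theoretical n(H2O) = 2.5349 mol, so theoretical mass = 2.5349 × 18.016 = 45.669 g.
At 72.43% yield, actual mass of H2O = 45.669 × 0.7243 = 33.078 g.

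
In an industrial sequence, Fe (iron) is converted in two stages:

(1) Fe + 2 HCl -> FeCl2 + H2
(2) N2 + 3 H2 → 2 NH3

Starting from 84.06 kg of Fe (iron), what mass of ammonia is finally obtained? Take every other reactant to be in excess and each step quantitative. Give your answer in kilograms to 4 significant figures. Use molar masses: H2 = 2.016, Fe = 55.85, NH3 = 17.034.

84.06 kg = 84060 g.
n(Fe) = 84060 / 55.85 = 1505.1 mol.
Step 1 gives a 1:1 ratio of Fe to H2, so n(H2) = 1505.1 mol.
In step 2 the H2:NH3 ratio is 3:2, so n(NH3) = 1003.4 mol.
Mass of NH3 = 1003.4 × 17.034 = 17092 g = 17.09 kg.

17.09 kg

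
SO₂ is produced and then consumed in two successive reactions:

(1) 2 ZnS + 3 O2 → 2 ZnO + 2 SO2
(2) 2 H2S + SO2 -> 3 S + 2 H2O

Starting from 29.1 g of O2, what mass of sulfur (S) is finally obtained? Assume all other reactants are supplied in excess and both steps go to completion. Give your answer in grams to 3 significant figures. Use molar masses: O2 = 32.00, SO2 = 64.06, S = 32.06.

58.3 g

n(O2) = 29.10 / 32.00 = 0.9094 mol.
Step 1 gives a 3:2 ratio of O2 to SO2, so n(SO2) = 0.6063 mol.
In step 2 the SO2:S ratio is 1:3, so n(S) = 1.819 mol.
Mass of S = 1.819 × 32.06 = 58.31 g.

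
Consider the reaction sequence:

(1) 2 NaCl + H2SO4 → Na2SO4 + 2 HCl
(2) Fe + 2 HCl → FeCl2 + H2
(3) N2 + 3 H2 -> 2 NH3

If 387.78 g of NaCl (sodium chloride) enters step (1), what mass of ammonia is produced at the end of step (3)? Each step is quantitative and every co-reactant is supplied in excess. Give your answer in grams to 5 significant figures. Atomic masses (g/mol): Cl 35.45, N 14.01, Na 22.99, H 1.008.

37.677 g

M(NaCl) = 22.99 + 35.45 = 58.44 g/mol.
M(NH3) = 14.01 + 3(1.008) = 17.034 g/mol.
n(NaCl) = 387.78 / 58.44 = 6.63552 mol.
Reaction (1): NaCl→HCl ratio 2:2 ⇒ n(HCl) = 6.63552 mol.
Reaction (2): HCl→H2 ratio 2:1 ⇒ n(H2) = 3.31776 mol.
Reaction (3): H2→NH3 ratio 3:2 ⇒ n(NH3) = 2.21184 mol.
Mass of NH3 = 2.21184 × 17.034 = 37.6765 g.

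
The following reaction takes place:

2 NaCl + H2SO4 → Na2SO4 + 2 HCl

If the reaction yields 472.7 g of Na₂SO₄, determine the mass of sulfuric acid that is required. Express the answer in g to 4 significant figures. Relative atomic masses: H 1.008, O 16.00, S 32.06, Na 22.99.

326.4 g

M(Na2SO4) = 2(22.99) + 32.06 + 4(16.00) = 142.04 g/mol.
M(H2SO4) = 2(1.008) + 32.06 + 4(16.00) = 98.076 g/mol.
n(Na2SO4) = 472.70 g / 142.04 g/mol = 3.3279 mol.
From the equation the Na2SO4:H2SO4 mole ratio is 1:1, so n(H2SO4) = 3.3279 × 1/1 = 3.3279 mol.
Mass of H2SO4 = 3.3279 mol × 98.076 g/mol = 326.39 g.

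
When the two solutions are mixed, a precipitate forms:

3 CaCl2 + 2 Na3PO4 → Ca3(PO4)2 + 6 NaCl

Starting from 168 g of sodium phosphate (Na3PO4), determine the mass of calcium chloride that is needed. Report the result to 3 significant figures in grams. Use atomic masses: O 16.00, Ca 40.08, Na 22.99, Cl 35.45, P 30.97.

M(Na3PO4) = 3(22.99) + 30.97 + 4(16.00) = 163.94 g/mol.
M(CaCl2) = 40.08 + 2(35.45) = 110.98 g/mol.
n(Na3PO4) = 168.0 g / 163.94 g/mol = 1.025 mol.
From the equation the Na3PO4:CaCl2 mole ratio is 2:3, so n(CaCl2) = 1.025 × 3/2 = 1.537 mol.
Mass of CaCl2 = 1.537 mol × 110.98 g/mol = 170.6 g.

171 g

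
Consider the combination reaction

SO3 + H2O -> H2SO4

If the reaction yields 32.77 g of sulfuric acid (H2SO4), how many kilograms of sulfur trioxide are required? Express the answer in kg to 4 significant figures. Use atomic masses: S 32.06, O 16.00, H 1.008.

0.02675 kg

M(H2SO4) = 2(1.008) + 32.06 + 4(16.00) = 98.076 g/mol.
M(SO3) = 32.06 + 3(16.00) = 80.06 g/mol.
n(H2SO4) = 32.770 g / 98.076 g/mol = 0.33413 mol.
From the equation the H2SO4:SO3 mole ratio is 1:1, so n(SO3) = 0.33413 × 1/1 = 0.33413 mol.
Mass of SO3 = 0.33413 mol × 80.06 g/mol = 26.750 g.
Converting to kg: 26.750 g = 0.02675 kg.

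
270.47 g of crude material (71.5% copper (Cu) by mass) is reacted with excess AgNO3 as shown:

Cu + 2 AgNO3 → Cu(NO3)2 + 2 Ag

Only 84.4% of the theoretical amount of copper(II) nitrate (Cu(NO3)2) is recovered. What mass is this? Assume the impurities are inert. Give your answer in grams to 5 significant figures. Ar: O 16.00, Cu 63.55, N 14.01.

Pure Cu available = 270.47 g × 0.715 = 193.386 g.
M(Cu) = 63.55 g/mol.
M(Cu(NO3)2) = 63.55 + 2(14.01) + 6(16.00) = 187.57 g/mol.
n(Cu) = 193.386 g / 63.55 g/mol = 3.04305 mol.
From the equation the Cu:Cu(NO3)2 mole ratio is 1:1, so n(Cu(NO3)2) = 3.04305 × 1/1 = 3.04305 mol.
Mass of Cu(NO3)2 = 3.04305 mol × 187.57 g/mol = 570.786 g.
Actual mass collected = 570.786 g × 0.844 = 481.743 g.

481.74 g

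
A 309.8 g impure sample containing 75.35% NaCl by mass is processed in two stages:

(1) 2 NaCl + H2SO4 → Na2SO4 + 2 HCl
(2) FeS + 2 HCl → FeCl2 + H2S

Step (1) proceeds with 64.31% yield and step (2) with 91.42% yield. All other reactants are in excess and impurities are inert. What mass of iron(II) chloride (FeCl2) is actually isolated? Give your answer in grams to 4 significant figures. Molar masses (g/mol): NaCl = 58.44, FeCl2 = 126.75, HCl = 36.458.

148.8 g

Pure NaCl = 309.8 × 0.7535 = 233.43 g.
n(NaCl) = 233.43 / 58.44 = 3.9944 mol.
Step 1 (NaCl:HCl = 2:2): theoretical n(HCl) = 3.9944 mol; at 64.31% yield, n(HCl) = 2.5688 mol.
Step 2 (HCl:FeCl2 = 2:1): theoretical n(FeCl2) = 1.2844 mol, so theoretical mass = 1.2844 × 126.75 = 162.80 g.
At 91.42% yield, actual mass of FeCl2 = 162.80 × 0.9142 = 148.83 g.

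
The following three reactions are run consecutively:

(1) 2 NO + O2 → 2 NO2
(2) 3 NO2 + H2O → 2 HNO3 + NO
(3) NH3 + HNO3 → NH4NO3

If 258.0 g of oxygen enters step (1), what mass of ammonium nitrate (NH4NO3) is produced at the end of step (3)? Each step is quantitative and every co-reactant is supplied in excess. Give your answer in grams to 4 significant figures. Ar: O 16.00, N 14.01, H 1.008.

860.6 g

M(O2) = 2(16.00) = 32.00 g/mol.
M(NH4NO3) = 2(14.01) + 4(1.008) + 3(16.00) = 80.052 g/mol.
n(O2) = 258.0 / 32.00 = 8.0625 mol.
Reaction (1): O2→NO2 ratio 1:2 ⇒ n(NO2) = 16.125 mol.
Reaction (2): NO2→HNO3 ratio 3:2 ⇒ n(HNO3) = 10.750 mol.
Reaction (3): HNO3→NH4NO3 ratio 1:1 ⇒ n(NH4NO3) = 10.750 mol.
Mass of NH4NO3 = 10.750 × 80.052 = 860.56 g.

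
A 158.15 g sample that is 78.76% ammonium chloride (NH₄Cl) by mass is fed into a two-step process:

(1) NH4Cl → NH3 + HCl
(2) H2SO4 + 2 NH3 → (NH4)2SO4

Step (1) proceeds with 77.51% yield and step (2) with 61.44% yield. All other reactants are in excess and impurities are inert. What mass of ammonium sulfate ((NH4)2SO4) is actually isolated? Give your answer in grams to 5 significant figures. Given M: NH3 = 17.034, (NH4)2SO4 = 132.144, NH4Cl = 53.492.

73.268 g

Pure NH4Cl = 158.15 × 0.7876 = 124.559 g.
n(NH4Cl) = 124.559 / 53.492 = 2.32855 mol.
Step 1 (NH4Cl:NH3 = 1:1): theoretical n(NH3) = 2.32855 mol; at 77.51% yield, n(NH3) = 1.80486 mol.
Step 2 (NH3:(NH4)2SO4 = 2:1): theoretical n((NH4)2SO4) = 0.902431 mol, so theoretical mass = 0.902431 × 132.144 = 119.251 g.
At 61.44% yield, actual mass of (NH4)2SO4 = 119.251 × 0.6144 = 73.2677 g.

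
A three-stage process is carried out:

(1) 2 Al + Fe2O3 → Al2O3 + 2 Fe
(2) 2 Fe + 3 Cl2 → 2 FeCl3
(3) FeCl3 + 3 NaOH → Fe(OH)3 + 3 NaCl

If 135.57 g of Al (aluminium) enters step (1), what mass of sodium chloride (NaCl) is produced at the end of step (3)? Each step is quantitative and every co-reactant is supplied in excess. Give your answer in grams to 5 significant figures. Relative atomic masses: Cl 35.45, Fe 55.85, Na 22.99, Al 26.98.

880.95 g

M(Al) = 26.98 g/mol.
M(NaCl) = 22.99 + 35.45 = 58.44 g/mol.
n(Al) = 135.57 / 26.98 = 5.02483 mol.
Reaction (1): Al→Fe ratio 2:2 ⇒ n(Fe) = 5.02483 mol.
Reaction (2): Fe→FeCl3 ratio 2:2 ⇒ n(FeCl3) = 5.02483 mol.
Reaction (3): FeCl3→NaCl ratio 1:3 ⇒ n(NaCl) = 15.0745 mol.
Mass of NaCl = 15.0745 × 58.44 = 880.954 g.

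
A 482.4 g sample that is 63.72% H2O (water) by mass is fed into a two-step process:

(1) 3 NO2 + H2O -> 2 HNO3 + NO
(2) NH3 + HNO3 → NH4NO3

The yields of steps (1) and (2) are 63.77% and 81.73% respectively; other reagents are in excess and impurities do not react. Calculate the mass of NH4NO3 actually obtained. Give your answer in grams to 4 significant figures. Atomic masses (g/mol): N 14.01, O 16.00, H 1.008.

1424 g

Pure H2O = 482.4 × 0.6372 = 307.39 g.
M(H2O) = 2(1.008) + 16.00 = 18.016 g/mol.
M(NH4NO3) = 2(14.01) + 4(1.008) + 3(16.00) = 80.052 g/mol.
n(H2O) = 307.39 / 18.016 = 17.062 mol.
Step 1 (H2O:HNO3 = 1:2): theoretical n(HNO3) = 34.124 mol; at 63.77% yield, n(HNO3) = 21.761 mol.
Step 2 (HNO3:NH4NO3 = 1:1): theoretical n(NH4NO3) = 21.761 mol, so theoretical mass = 21.761 × 80.052 = 1742.0 g.
At 81.73% yield, actual mass of NH4NO3 = 1742.0 × 0.8173 = 1423.7 g.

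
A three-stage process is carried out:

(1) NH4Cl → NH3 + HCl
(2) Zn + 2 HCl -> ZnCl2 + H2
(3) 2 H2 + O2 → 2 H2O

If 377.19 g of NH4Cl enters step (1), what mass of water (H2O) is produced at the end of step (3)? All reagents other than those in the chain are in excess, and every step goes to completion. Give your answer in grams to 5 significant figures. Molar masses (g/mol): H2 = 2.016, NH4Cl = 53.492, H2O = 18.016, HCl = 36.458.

n(NH4Cl) = 377.19 / 53.492 = 7.05133 mol.
Reaction (1): NH4Cl→HCl ratio 1:1 ⇒ n(HCl) = 7.05133 mol.
Reaction (2): HCl→H2 ratio 2:1 ⇒ n(H2) = 3.52567 mol.
Reaction (3): H2→H2O ratio 2:2 ⇒ n(H2O) = 3.52567 mol.
Mass of H2O = 3.52567 × 18.016 = 63.5184 g.

63.518 g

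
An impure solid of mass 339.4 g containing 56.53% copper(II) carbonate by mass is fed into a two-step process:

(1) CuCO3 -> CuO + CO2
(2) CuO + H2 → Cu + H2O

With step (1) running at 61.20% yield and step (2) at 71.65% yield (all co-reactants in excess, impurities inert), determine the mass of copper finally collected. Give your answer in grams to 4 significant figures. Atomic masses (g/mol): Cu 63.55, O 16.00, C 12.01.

Pure CuCO3 = 339.4 × 0.5653 = 191.86 g.
M(CuCO3) = 63.55 + 12.01 + 3(16.00) = 123.56 g/mol.
M(Cu) = 63.55 g/mol.
n(CuCO3) = 191.86 / 123.56 = 1.5528 mol.
Step 1 (CuCO3:CuO = 1:1): theoretical n(CuO) = 1.5528 mol; at 61.20% yield, n(CuO) = 0.95031 mol.
Step 2 (CuO:Cu = 1:1): theoretical n(Cu) = 0.95031 mol, so theoretical mass = 0.95031 × 63.55 = 60.392 g.
At 71.65% yield, actual mass of Cu = 60.392 × 0.7165 = 43.271 g.

43.27 g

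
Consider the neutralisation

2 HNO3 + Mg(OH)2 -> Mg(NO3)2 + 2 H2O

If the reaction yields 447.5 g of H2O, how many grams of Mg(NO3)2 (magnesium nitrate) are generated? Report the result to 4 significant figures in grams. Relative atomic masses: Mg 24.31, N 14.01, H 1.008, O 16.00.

1842 g

M(H2O) = 2(1.008) + 16.00 = 18.016 g/mol.
M(Mg(NO3)2) = 24.31 + 2(14.01) + 6(16.00) = 148.33 g/mol.
n(H2O) = 447.50 g / 18.016 g/mol = 24.839 mol.
From the equation the H2O:Mg(NO3)2 mole ratio is 2:1, so n(Mg(NO3)2) = 24.839 × 1/2 = 12.420 mol.
Mass of Mg(NO3)2 = 12.420 mol × 148.33 g/mol = 1842.2 g.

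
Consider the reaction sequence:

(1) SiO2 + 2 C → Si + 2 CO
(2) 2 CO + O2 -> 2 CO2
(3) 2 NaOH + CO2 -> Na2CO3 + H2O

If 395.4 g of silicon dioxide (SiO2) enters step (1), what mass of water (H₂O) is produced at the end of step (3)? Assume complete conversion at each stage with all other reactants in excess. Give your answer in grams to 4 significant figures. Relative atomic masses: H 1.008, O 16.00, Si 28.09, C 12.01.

M(SiO2) = 28.09 + 2(16.00) = 60.09 g/mol.
M(H2O) = 2(1.008) + 16.00 = 18.016 g/mol.
n(SiO2) = 395.4 / 60.09 = 6.5801 mol.
Reaction (1): SiO2→CO ratio 1:2 ⇒ n(CO) = 13.160 mol.
Reaction (2): CO→CO2 ratio 2:2 ⇒ n(CO2) = 13.160 mol.
Reaction (3): CO2→H2O ratio 1:1 ⇒ n(H2O) = 13.160 mol.
Mass of H2O = 13.160 × 18.016 = 237.10 g.

237.1 g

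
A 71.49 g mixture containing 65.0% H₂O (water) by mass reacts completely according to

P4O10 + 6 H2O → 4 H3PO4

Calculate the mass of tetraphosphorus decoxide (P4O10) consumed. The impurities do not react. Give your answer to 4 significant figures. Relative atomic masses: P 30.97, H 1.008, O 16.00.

Mass of pure H2O = 71.49 g × 0.650 = 46.468 g.
M(H2O) = 2(1.008) + 16.00 = 18.016 g/mol.
M(P4O10) = 4(30.97) + 10(16.00) = 283.88 g/mol.
n(H2O) = 46.468 g / 18.016 g/mol = 2.5793 mol.
From the equation the H2O:P4O10 mole ratio is 6:1, so n(P4O10) = 2.5793 × 1/6 = 0.42988 mol.
Mass of P4O10 = 0.42988 mol × 283.88 g/mol = 122.03 g.

122.0 g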